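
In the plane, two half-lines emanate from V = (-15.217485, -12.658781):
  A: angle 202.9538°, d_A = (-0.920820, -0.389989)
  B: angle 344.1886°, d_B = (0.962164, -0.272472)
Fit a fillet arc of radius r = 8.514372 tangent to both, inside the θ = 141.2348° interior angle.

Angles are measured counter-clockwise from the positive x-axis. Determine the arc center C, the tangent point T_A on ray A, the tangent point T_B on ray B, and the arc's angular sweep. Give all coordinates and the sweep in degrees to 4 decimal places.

center=(-14.6553,-21.6672) T_A=(-17.9758,-13.8270) T_B=(-12.3353,-13.4750) sweep=38.7652

bisector direction at 273.5712° = (0.062289,-0.998058)
center distance |VC| = r/sin(θ/2) = 8.514372/sin(70.6174°) = 9.025930
C = V + |VC|·bis = (-14.6553,-21.6672)
T_A = V + ((C−V)·d_A)·d_A = V + 2.9955·d_A = (-17.9758,-13.8270)
T_B = V + ((C−V)·d_B)·d_B = V + 2.9955·d_B = (-12.3353,-13.4750)
sweep = 180° − θ = 38.7652°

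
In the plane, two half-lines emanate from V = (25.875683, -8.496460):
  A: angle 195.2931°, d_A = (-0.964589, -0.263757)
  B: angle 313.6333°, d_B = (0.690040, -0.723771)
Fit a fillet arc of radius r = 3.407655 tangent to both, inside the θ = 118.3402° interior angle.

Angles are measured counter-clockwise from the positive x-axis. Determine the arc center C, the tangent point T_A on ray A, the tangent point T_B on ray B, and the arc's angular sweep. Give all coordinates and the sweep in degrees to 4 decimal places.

center=(24.8127,-12.3199) T_A=(23.9139,-9.0329) T_B=(27.2791,-9.9685) sweep=61.6598

bisector direction at 254.4632° = (-0.267857,-0.963459)
center distance |VC| = r/sin(θ/2) = 3.407655/sin(59.1701°) = 3.968423
C = V + |VC|·bis = (24.8127,-12.3199)
T_A = V + ((C−V)·d_A)·d_A = V + 2.0338·d_A = (23.9139,-9.0329)
T_B = V + ((C−V)·d_B)·d_B = V + 2.0338·d_B = (27.2791,-9.9685)
sweep = 180° − θ = 61.6598°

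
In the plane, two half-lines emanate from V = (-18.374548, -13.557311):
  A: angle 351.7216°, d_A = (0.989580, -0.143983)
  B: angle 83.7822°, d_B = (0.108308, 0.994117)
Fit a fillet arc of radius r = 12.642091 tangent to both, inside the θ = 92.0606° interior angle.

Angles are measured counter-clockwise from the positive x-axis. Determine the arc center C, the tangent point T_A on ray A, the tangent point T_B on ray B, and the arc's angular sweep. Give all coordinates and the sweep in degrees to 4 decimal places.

bisector direction at 37.7519° = (0.790669,0.612243)
center distance |VC| = r/sin(θ/2) = 12.642091/sin(46.0303°) = 17.565607
C = V + |VC|·bis = (-4.4860,-2.8029)
T_A = V + ((C−V)·d_A)·d_A = V + 12.1954·d_A = (-6.3062,-15.3132)
T_B = V + ((C−V)·d_B)·d_B = V + 12.1954·d_B = (-17.0537,-1.4336)
sweep = 180° − θ = 87.9394°

center=(-4.4860,-2.8029) T_A=(-6.3062,-15.3132) T_B=(-17.0537,-1.4336) sweep=87.9394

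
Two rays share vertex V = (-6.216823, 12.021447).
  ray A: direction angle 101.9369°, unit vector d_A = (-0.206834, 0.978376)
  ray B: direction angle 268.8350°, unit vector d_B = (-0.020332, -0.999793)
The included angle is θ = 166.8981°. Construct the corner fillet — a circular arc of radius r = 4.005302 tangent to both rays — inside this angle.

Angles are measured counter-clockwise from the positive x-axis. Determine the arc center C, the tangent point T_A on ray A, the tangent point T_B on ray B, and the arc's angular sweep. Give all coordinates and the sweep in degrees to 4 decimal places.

bisector direction at 185.3859° = (-0.995585,-0.093864)
center distance |VC| = r/sin(θ/2) = 4.005302/sin(83.4490°) = 4.031625
C = V + |VC|·bis = (-10.2306,11.6430)
T_A = V + ((C−V)·d_A)·d_A = V + 0.4600·d_A = (-6.3120,12.4715)
T_B = V + ((C−V)·d_B)·d_B = V + 0.4600·d_B = (-6.2262,11.5616)
sweep = 180° − θ = 13.1019°

center=(-10.2306,11.6430) T_A=(-6.3120,12.4715) T_B=(-6.2262,11.5616) sweep=13.1019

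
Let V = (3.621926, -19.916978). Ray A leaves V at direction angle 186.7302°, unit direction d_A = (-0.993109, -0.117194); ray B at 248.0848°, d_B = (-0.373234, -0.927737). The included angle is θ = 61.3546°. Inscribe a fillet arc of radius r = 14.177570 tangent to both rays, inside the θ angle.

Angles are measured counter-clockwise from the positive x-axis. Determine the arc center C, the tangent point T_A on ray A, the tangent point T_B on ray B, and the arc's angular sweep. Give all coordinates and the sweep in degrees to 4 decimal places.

bisector direction at 217.4075° = (-0.794335,-0.607480)
center distance |VC| = r/sin(θ/2) = 14.177570/sin(30.6773°) = 27.788139
C = V + |VC|·bis = (-18.4512,-36.7977)
T_A = V + ((C−V)·d_A)·d_A = V + 23.8993·d_A = (-20.1127,-22.7178)
T_B = V + ((C−V)·d_B)·d_B = V + 23.8993·d_B = (-5.2981,-42.0893)
sweep = 180° − θ = 118.6454°

center=(-18.4512,-36.7977) T_A=(-20.1127,-22.7178) T_B=(-5.2981,-42.0893) sweep=118.6454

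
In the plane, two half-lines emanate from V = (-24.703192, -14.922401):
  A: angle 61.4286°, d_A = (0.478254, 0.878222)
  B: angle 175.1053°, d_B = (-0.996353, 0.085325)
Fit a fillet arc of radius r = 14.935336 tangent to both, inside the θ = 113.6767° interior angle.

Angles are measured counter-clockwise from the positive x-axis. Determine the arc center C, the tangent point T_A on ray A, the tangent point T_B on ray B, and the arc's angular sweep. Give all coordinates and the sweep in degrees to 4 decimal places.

bisector direction at 118.2669° = (-0.473580,0.880751)
center distance |VC| = r/sin(θ/2) = 14.935336/sin(56.8383°) = 17.841106
C = V + |VC|·bis = (-33.1524,0.7912)
T_A = V + ((C−V)·d_A)·d_A = V + 9.7591·d_A = (-20.0358,-6.3517)
T_B = V + ((C−V)·d_B)·d_B = V + 9.7591·d_B = (-34.4267,-14.0897)
sweep = 180° − θ = 66.3233°

center=(-33.1524,0.7912) T_A=(-20.0358,-6.3517) T_B=(-34.4267,-14.0897) sweep=66.3233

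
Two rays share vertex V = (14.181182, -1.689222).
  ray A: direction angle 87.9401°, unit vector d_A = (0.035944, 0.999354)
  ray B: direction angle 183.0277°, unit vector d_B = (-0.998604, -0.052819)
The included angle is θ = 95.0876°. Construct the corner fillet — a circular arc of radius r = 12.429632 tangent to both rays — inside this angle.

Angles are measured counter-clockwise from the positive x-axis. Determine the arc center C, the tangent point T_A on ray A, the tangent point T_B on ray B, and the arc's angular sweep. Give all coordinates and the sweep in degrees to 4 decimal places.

bisector direction at 135.4839° = (-0.713053,0.701110)
center distance |VC| = r/sin(θ/2) = 12.429632/sin(47.5438°) = 16.847032
C = V + |VC|·bis = (2.1683,10.1224)
T_A = V + ((C−V)·d_A)·d_A = V + 11.3722·d_A = (14.5899,9.6756)
T_B = V + ((C−V)·d_B)·d_B = V + 11.3722·d_B = (2.8249,-2.2899)
sweep = 180° − θ = 84.9124°

center=(2.1683,10.1224) T_A=(14.5899,9.6756) T_B=(2.8249,-2.2899) sweep=84.9124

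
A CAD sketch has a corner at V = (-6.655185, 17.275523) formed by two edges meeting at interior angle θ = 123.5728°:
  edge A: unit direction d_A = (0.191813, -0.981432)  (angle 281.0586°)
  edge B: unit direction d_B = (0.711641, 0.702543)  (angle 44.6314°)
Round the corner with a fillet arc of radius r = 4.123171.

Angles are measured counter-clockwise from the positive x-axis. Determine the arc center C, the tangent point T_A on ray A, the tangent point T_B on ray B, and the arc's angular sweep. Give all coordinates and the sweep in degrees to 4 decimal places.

bisector direction at 342.8450° = (0.955510,-0.294958)
center distance |VC| = r/sin(θ/2) = 4.123171/sin(61.7864°) = 4.679087
C = V + |VC|·bis = (-2.1843,15.8954)
T_A = V + ((C−V)·d_A)·d_A = V + 2.2121·d_A = (-6.2309,15.1045)
T_B = V + ((C−V)·d_B)·d_B = V + 2.2121·d_B = (-5.0810,18.8296)
sweep = 180° − θ = 56.4272°

center=(-2.1843,15.8954) T_A=(-6.2309,15.1045) T_B=(-5.0810,18.8296) sweep=56.4272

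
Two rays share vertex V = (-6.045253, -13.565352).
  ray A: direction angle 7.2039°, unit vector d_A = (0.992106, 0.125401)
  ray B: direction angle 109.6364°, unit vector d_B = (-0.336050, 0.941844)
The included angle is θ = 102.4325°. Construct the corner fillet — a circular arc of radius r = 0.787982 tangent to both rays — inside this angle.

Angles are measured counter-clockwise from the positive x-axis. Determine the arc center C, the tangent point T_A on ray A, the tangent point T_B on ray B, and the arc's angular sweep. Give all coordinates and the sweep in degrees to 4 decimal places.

center=(-5.5159,-12.7042) T_A=(-5.4171,-13.4860) T_B=(-6.2580,-12.9690) sweep=77.5675

bisector direction at 58.4201° = (0.523686,0.851911)
center distance |VC| = r/sin(θ/2) = 0.787982/sin(51.2163°) = 1.010861
C = V + |VC|·bis = (-5.5159,-12.7042)
T_A = V + ((C−V)·d_A)·d_A = V + 0.6332·d_A = (-5.4171,-13.4860)
T_B = V + ((C−V)·d_B)·d_B = V + 0.6332·d_B = (-6.2580,-12.9690)
sweep = 180° − θ = 77.5675°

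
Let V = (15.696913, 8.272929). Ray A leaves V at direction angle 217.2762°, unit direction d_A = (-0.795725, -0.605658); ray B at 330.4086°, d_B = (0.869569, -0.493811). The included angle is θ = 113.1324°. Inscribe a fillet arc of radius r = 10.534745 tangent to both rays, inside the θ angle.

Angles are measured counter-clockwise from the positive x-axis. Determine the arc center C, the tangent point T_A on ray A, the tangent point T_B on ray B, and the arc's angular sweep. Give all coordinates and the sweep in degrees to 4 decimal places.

bisector direction at 273.8424° = (0.067012,-0.997752)
center distance |VC| = r/sin(θ/2) = 10.534745/sin(56.5662°) = 12.623673
C = V + |VC|·bis = (16.5429,-4.3224)
T_A = V + ((C−V)·d_A)·d_A = V + 6.9553·d_A = (10.1624,4.0604)
T_B = V + ((C−V)·d_B)·d_B = V + 6.9553·d_B = (21.7450,4.8383)
sweep = 180° − θ = 66.8676°

center=(16.5429,-4.3224) T_A=(10.1624,4.0604) T_B=(21.7450,4.8383) sweep=66.8676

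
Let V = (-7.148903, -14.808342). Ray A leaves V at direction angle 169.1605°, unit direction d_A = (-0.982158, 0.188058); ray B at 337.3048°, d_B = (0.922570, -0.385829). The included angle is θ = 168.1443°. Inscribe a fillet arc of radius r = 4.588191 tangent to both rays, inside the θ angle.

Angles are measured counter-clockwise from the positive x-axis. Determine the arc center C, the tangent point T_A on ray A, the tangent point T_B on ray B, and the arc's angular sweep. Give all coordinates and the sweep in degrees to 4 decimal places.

center=(-8.4796,-19.2251) T_A=(-7.6168,-14.7188) T_B=(-6.7094,-14.9921) sweep=11.8557

bisector direction at 253.2327° = (-0.288486,-0.957484)
center distance |VC| = r/sin(θ/2) = 4.588191/sin(84.0721°) = 4.612857
C = V + |VC|·bis = (-8.4796,-19.2251)
T_A = V + ((C−V)·d_A)·d_A = V + 0.4764·d_A = (-7.6168,-14.7188)
T_B = V + ((C−V)·d_B)·d_B = V + 0.4764·d_B = (-6.7094,-14.9921)
sweep = 180° − θ = 11.8557°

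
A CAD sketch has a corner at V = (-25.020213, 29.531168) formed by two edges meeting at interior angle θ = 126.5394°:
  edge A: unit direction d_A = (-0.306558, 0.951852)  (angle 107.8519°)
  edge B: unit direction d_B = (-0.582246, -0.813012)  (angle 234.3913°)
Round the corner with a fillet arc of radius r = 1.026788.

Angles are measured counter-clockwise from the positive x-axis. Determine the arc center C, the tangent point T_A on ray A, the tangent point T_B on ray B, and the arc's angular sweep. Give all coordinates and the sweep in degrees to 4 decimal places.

center=(-26.1561,29.7086) T_A=(-25.1787,30.0234) T_B=(-25.3213,29.1108) sweep=53.4606

bisector direction at 171.1216° = (-0.988018,0.154338)
center distance |VC| = r/sin(θ/2) = 1.026788/sin(63.2697°) = 1.149647
C = V + |VC|·bis = (-26.1561,29.7086)
T_A = V + ((C−V)·d_A)·d_A = V + 0.5171·d_A = (-25.1787,30.0234)
T_B = V + ((C−V)·d_B)·d_B = V + 0.5171·d_B = (-25.3213,29.1108)
sweep = 180° − θ = 53.4606°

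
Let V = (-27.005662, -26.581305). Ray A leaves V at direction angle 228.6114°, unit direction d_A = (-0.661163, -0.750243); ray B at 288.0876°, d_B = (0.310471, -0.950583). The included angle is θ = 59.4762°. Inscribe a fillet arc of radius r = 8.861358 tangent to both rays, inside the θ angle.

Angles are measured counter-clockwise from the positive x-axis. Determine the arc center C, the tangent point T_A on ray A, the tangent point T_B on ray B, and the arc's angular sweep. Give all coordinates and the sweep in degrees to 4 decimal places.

center=(-30.6132,-44.0776) T_A=(-37.2614,-38.2188) T_B=(-22.1898,-41.3264) sweep=120.5238

bisector direction at 258.3495° = (-0.201941,-0.979398)
center distance |VC| = r/sin(θ/2) = 8.861358/sin(29.7381°) = 17.864338
C = V + |VC|·bis = (-30.6132,-44.0776)
T_A = V + ((C−V)·d_A)·d_A = V + 15.5116·d_A = (-37.2614,-38.2188)
T_B = V + ((C−V)·d_B)·d_B = V + 15.5116·d_B = (-22.1898,-41.3264)
sweep = 180° − θ = 120.5238°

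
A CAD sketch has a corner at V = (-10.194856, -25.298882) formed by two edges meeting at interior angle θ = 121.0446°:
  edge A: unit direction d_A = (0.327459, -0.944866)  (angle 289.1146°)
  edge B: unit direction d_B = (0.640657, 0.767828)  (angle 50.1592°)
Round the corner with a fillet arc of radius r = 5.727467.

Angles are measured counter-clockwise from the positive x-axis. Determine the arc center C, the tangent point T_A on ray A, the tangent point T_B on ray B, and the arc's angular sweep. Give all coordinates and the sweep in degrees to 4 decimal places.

center=(-3.7230,-26.4824) T_A=(-9.1347,-28.3579) T_B=(-8.1207,-22.8130) sweep=58.9554

bisector direction at 349.6369° = (0.983688,-0.179886)
center distance |VC| = r/sin(θ/2) = 5.727467/sin(60.5223°) = 6.579157
C = V + |VC|·bis = (-3.7230,-26.4824)
T_A = V + ((C−V)·d_A)·d_A = V + 3.2375·d_A = (-9.1347,-28.3579)
T_B = V + ((C−V)·d_B)·d_B = V + 3.2375·d_B = (-8.1207,-22.8130)
sweep = 180° − θ = 58.9554°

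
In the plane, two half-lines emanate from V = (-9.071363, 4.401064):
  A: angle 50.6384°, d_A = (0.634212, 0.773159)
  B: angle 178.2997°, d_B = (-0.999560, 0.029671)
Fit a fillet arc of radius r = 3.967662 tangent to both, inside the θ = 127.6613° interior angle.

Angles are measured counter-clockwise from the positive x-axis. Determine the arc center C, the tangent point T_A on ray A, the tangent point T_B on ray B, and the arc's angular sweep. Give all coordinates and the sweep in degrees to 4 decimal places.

bisector direction at 114.4690° = (-0.414202,0.910185)
center distance |VC| = r/sin(θ/2) = 3.967662/sin(63.8306°) = 4.420821
C = V + |VC|·bis = (-10.9025,8.4248)
T_A = V + ((C−V)·d_A)·d_A = V + 1.9497·d_A = (-7.8348,5.9085)
T_B = V + ((C−V)·d_B)·d_B = V + 1.9497·d_B = (-11.0202,4.4589)
sweep = 180° − θ = 52.3387°

center=(-10.9025,8.4248) T_A=(-7.8348,5.9085) T_B=(-11.0202,4.4589) sweep=52.3387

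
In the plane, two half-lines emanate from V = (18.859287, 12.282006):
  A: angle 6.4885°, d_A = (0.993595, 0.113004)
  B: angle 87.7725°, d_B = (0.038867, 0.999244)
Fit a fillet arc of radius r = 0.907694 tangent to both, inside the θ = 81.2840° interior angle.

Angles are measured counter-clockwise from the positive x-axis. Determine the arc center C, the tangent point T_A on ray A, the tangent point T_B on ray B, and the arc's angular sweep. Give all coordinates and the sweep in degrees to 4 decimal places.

center=(19.8074,13.3034) T_A=(19.9100,12.4015) T_B=(18.9004,13.3387) sweep=98.7160

bisector direction at 47.1305° = (0.680331,0.732905)
center distance |VC| = r/sin(θ/2) = 0.907694/sin(40.6420°) = 1.393599
C = V + |VC|·bis = (19.8074,13.3034)
T_A = V + ((C−V)·d_A)·d_A = V + 1.0575·d_A = (19.9100,12.4015)
T_B = V + ((C−V)·d_B)·d_B = V + 1.0575·d_B = (18.9004,13.3387)
sweep = 180° − θ = 98.7160°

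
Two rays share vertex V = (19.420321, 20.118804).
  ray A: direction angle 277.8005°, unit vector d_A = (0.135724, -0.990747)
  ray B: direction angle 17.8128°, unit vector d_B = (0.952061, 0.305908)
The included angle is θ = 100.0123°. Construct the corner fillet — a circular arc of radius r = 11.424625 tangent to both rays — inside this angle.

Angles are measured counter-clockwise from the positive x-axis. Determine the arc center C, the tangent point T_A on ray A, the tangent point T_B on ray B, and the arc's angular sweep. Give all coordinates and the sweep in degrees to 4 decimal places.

center=(32.0401,12.1738) T_A=(20.7211,10.6232) T_B=(28.5452,23.0507) sweep=79.9877

bisector direction at 327.8066° = (0.846255,-0.532778)
center distance |VC| = r/sin(θ/2) = 11.424625/sin(50.0061°) = 14.912446
C = V + |VC|·bis = (32.0401,12.1738)
T_A = V + ((C−V)·d_A)·d_A = V + 9.5843·d_A = (20.7211,10.6232)
T_B = V + ((C−V)·d_B)·d_B = V + 9.5843·d_B = (28.5452,23.0507)
sweep = 180° − θ = 79.9877°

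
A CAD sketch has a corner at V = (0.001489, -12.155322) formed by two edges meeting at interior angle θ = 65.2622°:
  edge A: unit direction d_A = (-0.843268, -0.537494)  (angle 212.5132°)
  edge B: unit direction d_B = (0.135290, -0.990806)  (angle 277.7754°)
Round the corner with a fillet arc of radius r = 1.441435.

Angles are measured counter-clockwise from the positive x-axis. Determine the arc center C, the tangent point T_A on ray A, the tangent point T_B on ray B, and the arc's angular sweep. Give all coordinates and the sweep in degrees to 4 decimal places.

bisector direction at 245.1443° = (-0.420334,-0.907369)
center distance |VC| = r/sin(θ/2) = 1.441435/sin(32.6311°) = 2.673146
C = V + |VC|·bis = (-1.1221,-14.5809)
T_A = V + ((C−V)·d_A)·d_A = V + 2.2512·d_A = (-1.8969,-13.3653)
T_B = V + ((C−V)·d_B)·d_B = V + 2.2512·d_B = (0.3061,-14.3858)
sweep = 180° − θ = 114.7378°

center=(-1.1221,-14.5809) T_A=(-1.8969,-13.3653) T_B=(0.3061,-14.3858) sweep=114.7378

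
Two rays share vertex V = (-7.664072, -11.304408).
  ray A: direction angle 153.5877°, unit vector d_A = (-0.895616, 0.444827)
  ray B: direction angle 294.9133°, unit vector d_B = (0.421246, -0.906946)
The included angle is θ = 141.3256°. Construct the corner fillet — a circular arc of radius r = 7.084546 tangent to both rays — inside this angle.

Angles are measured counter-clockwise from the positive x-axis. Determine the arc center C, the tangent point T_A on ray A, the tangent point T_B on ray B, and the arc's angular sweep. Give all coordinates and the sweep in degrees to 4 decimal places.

bisector direction at 224.2505° = (-0.716296,-0.697797)
center distance |VC| = r/sin(θ/2) = 7.084546/sin(70.6628°) = 7.508107
C = V + |VC|·bis = (-13.0421,-16.5435)
T_A = V + ((C−V)·d_A)·d_A = V + 2.4861·d_A = (-9.8907,-10.1985)
T_B = V + ((C−V)·d_B)·d_B = V + 2.4861·d_B = (-6.6168,-13.5592)
sweep = 180° − θ = 38.6744°

center=(-13.0421,-16.5435) T_A=(-9.8907,-10.1985) T_B=(-6.6168,-13.5592) sweep=38.6744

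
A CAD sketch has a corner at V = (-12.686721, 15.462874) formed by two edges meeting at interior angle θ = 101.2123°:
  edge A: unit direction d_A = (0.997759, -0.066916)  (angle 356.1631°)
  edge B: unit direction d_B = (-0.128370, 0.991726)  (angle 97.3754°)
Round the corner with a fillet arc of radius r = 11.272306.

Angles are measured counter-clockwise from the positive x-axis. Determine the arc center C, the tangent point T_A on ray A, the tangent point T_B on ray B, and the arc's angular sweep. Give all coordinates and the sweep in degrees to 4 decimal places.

bisector direction at 46.7692° = (0.684938,0.728601)
center distance |VC| = r/sin(θ/2) = 11.272306/sin(50.6061°) = 14.586285
C = V + |VC|·bis = (-2.6960,26.0905)
T_A = V + ((C−V)·d_A)·d_A = V + 9.2572·d_A = (-3.4503,14.8434)
T_B = V + ((C−V)·d_B)·d_B = V + 9.2572·d_B = (-13.8751,24.6434)
sweep = 180° − θ = 78.7877°

center=(-2.6960,26.0905) T_A=(-3.4503,14.8434) T_B=(-13.8751,24.6434) sweep=78.7877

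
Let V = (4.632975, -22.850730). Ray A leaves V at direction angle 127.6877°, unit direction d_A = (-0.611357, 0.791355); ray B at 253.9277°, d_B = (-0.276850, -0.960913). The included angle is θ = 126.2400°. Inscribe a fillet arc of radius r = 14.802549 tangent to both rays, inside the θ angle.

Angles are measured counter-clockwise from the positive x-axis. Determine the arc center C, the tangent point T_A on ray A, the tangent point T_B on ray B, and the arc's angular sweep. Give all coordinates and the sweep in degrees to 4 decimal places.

bisector direction at 190.8077° = (-0.982262,-0.187513)
center distance |VC| = r/sin(θ/2) = 14.802549/sin(63.1200°) = 16.595616
C = V + |VC|·bis = (-11.6683,-25.9626)
T_A = V + ((C−V)·d_A)·d_A = V + 7.5033·d_A = (0.0458,-16.9130)
T_B = V + ((C−V)·d_B)·d_B = V + 7.5033·d_B = (2.5557,-30.0607)
sweep = 180° − θ = 53.7600°

center=(-11.6683,-25.9626) T_A=(0.0458,-16.9130) T_B=(2.5557,-30.0607) sweep=53.7600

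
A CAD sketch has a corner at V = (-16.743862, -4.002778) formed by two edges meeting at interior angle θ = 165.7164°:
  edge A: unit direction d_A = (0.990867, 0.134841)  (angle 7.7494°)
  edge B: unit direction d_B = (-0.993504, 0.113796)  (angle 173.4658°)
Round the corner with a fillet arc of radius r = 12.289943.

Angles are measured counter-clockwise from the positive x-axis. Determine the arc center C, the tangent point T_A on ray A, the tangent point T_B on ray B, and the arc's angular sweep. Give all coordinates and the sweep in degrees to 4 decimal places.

bisector direction at 90.6076° = (-0.010604,0.999944)
center distance |VC| = r/sin(θ/2) = 12.289943/sin(82.8582°) = 12.386040
C = V + |VC|·bis = (-16.8752,8.3826)
T_A = V + ((C−V)·d_A)·d_A = V + 1.5399·d_A = (-15.2180,-3.7951)
T_B = V + ((C−V)·d_B)·d_B = V + 1.5399·d_B = (-18.2738,-3.8275)
sweep = 180° − θ = 14.2836°

center=(-16.8752,8.3826) T_A=(-15.2180,-3.7951) T_B=(-18.2738,-3.8275) sweep=14.2836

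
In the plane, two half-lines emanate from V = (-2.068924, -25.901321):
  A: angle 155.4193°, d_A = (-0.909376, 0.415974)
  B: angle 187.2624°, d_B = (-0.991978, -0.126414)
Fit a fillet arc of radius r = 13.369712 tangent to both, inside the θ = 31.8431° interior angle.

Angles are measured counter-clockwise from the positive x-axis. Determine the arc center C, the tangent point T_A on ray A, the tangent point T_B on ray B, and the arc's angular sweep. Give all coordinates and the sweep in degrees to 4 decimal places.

bisector direction at 171.3409° = (-0.988601,0.150556)
center distance |VC| = r/sin(θ/2) = 13.369712/sin(15.9215°) = 48.737485
C = V + |VC|·bis = (-50.2509,-18.5636)
T_A = V + ((C−V)·d_A)·d_A = V + 46.8678·d_A = (-44.6894,-6.4055)
T_B = V + ((C−V)·d_B)·d_B = V + 46.8678·d_B = (-48.5608,-31.8261)
sweep = 180° − θ = 148.1569°

center=(-50.2509,-18.5636) T_A=(-44.6894,-6.4055) T_B=(-48.5608,-31.8261) sweep=148.1569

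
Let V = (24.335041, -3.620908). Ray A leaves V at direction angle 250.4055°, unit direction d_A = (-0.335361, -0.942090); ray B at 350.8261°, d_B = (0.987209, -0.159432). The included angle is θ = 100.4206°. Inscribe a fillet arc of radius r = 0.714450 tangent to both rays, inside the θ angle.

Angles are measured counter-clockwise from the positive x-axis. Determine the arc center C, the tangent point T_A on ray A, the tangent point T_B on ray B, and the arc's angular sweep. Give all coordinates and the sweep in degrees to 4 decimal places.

bisector direction at 300.6158° = (0.509279,-0.860602)
center distance |VC| = r/sin(θ/2) = 0.714450/sin(50.2103°) = 0.929791
C = V + |VC|·bis = (24.8086,-4.4211)
T_A = V + ((C−V)·d_A)·d_A = V + 0.5950·d_A = (24.1355,-4.1815)
T_B = V + ((C−V)·d_B)·d_B = V + 0.5950·d_B = (24.9225,-3.7158)
sweep = 180° − θ = 79.5794°

center=(24.8086,-4.4211) T_A=(24.1355,-4.1815) T_B=(24.9225,-3.7158) sweep=79.5794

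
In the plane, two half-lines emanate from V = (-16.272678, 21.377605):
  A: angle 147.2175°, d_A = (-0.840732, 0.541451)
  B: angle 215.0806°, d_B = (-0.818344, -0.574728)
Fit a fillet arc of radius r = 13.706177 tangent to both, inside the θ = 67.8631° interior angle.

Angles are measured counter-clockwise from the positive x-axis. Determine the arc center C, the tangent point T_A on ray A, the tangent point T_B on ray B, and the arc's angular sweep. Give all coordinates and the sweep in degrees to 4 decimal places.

center=(-40.8219,20.8852) T_A=(-33.4007,32.4084) T_B=(-32.9446,9.6688) sweep=112.1369

bisector direction at 181.1491° = (-0.999799,-0.020053)
center distance |VC| = r/sin(θ/2) = 13.706177/sin(33.9316°) = 24.554149
C = V + |VC|·bis = (-40.8219,20.8852)
T_A = V + ((C−V)·d_A)·d_A = V + 20.3727·d_A = (-33.4007,32.4084)
T_B = V + ((C−V)·d_B)·d_B = V + 20.3727·d_B = (-32.9446,9.6688)
sweep = 180° − θ = 112.1369°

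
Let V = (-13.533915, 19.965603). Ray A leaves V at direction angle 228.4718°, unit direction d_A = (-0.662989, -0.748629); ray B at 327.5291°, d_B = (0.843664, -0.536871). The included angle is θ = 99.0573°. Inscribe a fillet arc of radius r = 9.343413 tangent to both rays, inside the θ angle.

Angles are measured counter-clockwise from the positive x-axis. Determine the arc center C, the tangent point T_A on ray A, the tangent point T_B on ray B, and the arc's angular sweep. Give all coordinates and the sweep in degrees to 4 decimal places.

bisector direction at 278.0005° = (0.139181,-0.990267)
center distance |VC| = r/sin(θ/2) = 9.343413/sin(49.5286°) = 12.282157
C = V + |VC|·bis = (-11.8245,7.8030)
T_A = V + ((C−V)·d_A)·d_A = V + 7.9720·d_A = (-18.8192,13.9976)
T_B = V + ((C−V)·d_B)·d_B = V + 7.9720·d_B = (-6.8083,15.6857)
sweep = 180° − θ = 80.9427°

center=(-11.8245,7.8030) T_A=(-18.8192,13.9976) T_B=(-6.8083,15.6857) sweep=80.9427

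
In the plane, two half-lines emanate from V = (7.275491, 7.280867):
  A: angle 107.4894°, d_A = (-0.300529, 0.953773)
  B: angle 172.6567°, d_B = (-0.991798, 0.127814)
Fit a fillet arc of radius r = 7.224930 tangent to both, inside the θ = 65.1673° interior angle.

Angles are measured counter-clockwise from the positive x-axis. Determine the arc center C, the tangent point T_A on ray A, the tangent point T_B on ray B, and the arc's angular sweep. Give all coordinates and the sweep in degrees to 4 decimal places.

bisector direction at 140.0730° = (-0.766863,0.641810)
center distance |VC| = r/sin(θ/2) = 7.224930/sin(32.5836°) = 13.416012
C = V + |VC|·bis = (-3.0128,15.8914)
T_A = V + ((C−V)·d_A)·d_A = V + 11.3044·d_A = (3.8782,18.0627)
T_B = V + ((C−V)·d_B)·d_B = V + 11.3044·d_B = (-3.9362,8.7257)
sweep = 180° − θ = 114.8327°

center=(-3.0128,15.8914) T_A=(3.8782,18.0627) T_B=(-3.9362,8.7257) sweep=114.8327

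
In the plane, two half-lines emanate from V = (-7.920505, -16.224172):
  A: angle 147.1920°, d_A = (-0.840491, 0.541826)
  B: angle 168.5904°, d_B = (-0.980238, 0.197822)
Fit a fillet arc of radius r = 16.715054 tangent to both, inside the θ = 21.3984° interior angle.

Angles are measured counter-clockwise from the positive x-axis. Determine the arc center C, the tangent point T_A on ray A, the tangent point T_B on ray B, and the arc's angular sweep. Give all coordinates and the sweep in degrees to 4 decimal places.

bisector direction at 157.8912° = (-0.926471,0.376367)
center distance |VC| = r/sin(θ/2) = 16.715054/sin(10.6992°) = 90.033899
C = V + |VC|·bis = (-91.3343,17.6616)
T_A = V + ((C−V)·d_A)·d_A = V + 88.4687·d_A = (-82.2776,31.7104)
T_B = V + ((C−V)·d_B)·d_B = V + 88.4687·d_B = (-94.6409,1.2768)
sweep = 180° − θ = 158.6016°

center=(-91.3343,17.6616) T_A=(-82.2776,31.7104) T_B=(-94.6409,1.2768) sweep=158.6016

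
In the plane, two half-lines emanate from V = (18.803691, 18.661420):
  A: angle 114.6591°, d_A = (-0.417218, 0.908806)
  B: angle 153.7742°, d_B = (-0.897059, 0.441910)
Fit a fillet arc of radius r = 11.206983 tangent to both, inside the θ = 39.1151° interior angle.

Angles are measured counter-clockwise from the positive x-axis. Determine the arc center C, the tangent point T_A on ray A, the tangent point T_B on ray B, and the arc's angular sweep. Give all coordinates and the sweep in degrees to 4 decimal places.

center=(-4.5432,42.6556) T_A=(5.6418,47.3314) T_B=(-9.4957,32.6023) sweep=140.8849

bisector direction at 134.2166° = (-0.697373,0.716708)
center distance |VC| = r/sin(θ/2) = 11.206983/sin(19.5575°) = 33.478313
C = V + |VC|·bis = (-4.5432,42.6556)
T_A = V + ((C−V)·d_A)·d_A = V + 31.5468·d_A = (5.6418,47.3314)
T_B = V + ((C−V)·d_B)·d_B = V + 31.5468·d_B = (-9.4957,32.6023)
sweep = 180° − θ = 140.8849°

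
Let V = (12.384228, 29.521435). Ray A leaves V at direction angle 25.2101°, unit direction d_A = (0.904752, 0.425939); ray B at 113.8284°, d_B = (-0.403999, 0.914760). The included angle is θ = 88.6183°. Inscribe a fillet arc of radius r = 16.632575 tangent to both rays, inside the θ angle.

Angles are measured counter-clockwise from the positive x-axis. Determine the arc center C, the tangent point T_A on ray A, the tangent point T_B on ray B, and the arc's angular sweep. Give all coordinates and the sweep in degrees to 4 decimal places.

bisector direction at 69.5192° = (0.349893,0.936790)
center distance |VC| = r/sin(θ/2) = 16.632575/sin(44.3092°) = 23.810839
C = V + |VC|·bis = (20.7155,51.8272)
T_A = V + ((C−V)·d_A)·d_A = V + 17.0386·d_A = (27.7999,36.7788)
T_B = V + ((C−V)·d_B)·d_B = V + 17.0386·d_B = (5.5007,45.1076)
sweep = 180° − θ = 91.3817°

center=(20.7155,51.8272) T_A=(27.7999,36.7788) T_B=(5.5007,45.1076) sweep=91.3817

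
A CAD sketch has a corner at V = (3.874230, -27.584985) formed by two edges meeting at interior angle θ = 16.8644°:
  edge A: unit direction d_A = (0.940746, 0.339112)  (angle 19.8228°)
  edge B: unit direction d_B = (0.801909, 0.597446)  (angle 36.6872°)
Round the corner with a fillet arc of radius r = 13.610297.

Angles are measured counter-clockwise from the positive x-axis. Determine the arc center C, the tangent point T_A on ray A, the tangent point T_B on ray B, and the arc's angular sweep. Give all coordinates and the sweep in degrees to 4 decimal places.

center=(85.6303,16.3533) T_A=(90.2457,3.5495) T_B=(77.4989,27.2675) sweep=163.1356

bisector direction at 28.2550° = (0.880849,0.473397)
center distance |VC| = r/sin(θ/2) = 13.610297/sin(8.4322°) = 92.815005
C = V + |VC|·bis = (85.6303,16.3533)
T_A = V + ((C−V)·d_A)·d_A = V + 91.8117·d_A = (90.2457,3.5495)
T_B = V + ((C−V)·d_B)·d_B = V + 91.8117·d_B = (77.4989,27.2675)
sweep = 180° − θ = 163.1356°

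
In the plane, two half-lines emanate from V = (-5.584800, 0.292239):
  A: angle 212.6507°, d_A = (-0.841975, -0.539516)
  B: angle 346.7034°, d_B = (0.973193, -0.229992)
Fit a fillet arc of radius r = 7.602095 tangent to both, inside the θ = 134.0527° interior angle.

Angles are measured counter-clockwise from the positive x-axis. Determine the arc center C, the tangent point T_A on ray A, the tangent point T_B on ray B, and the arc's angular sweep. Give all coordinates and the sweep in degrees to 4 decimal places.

center=(-4.1968,-7.8473) T_A=(-8.2983,-1.4465) T_B=(-2.4484,-0.4490) sweep=45.9473

bisector direction at 279.6771° = (0.168095,-0.985771)
center distance |VC| = r/sin(θ/2) = 7.602095/sin(67.0263°) = 8.257004
C = V + |VC|·bis = (-4.1968,-7.8473)
T_A = V + ((C−V)·d_A)·d_A = V + 3.2228·d_A = (-8.2983,-1.4465)
T_B = V + ((C−V)·d_B)·d_B = V + 3.2228·d_B = (-2.4484,-0.4490)
sweep = 180° − θ = 45.9473°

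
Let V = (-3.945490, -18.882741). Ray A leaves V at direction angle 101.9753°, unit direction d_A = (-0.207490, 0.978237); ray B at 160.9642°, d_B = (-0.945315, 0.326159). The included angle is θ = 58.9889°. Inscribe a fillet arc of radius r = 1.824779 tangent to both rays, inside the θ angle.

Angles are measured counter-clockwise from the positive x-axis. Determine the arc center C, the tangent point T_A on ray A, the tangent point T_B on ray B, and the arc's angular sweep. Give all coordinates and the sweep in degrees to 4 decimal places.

bisector direction at 131.4698° = (-0.662225,0.749305)
center distance |VC| = r/sin(θ/2) = 1.824779/sin(29.4945°) = 3.706345
C = V + |VC|·bis = (-6.3999,-16.1056)
T_A = V + ((C−V)·d_A)·d_A = V + 3.2260·d_A = (-4.6149,-15.7269)
T_B = V + ((C−V)·d_B)·d_B = V + 3.2260·d_B = (-6.9951,-17.8305)
sweep = 180° − θ = 121.0111°

center=(-6.3999,-16.1056) T_A=(-4.6149,-15.7269) T_B=(-6.9951,-17.8305) sweep=121.0111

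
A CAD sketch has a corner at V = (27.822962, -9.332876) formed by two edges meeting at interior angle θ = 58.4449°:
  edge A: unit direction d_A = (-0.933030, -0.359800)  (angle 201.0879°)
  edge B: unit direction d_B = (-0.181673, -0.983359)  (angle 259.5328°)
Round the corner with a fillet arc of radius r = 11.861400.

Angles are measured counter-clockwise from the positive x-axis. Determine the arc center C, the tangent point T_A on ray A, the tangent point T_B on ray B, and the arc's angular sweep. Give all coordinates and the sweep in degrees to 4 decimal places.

center=(12.3068,-28.0291) T_A=(8.0390,-16.9621) T_B=(23.9708,-30.1840) sweep=121.5551

bisector direction at 230.3103° = (-0.638629,-0.769515)
center distance |VC| = r/sin(θ/2) = 11.861400/sin(29.2224°) = 24.296108
C = V + |VC|·bis = (12.3068,-28.0291)
T_A = V + ((C−V)·d_A)·d_A = V + 21.2040·d_A = (8.0390,-16.9621)
T_B = V + ((C−V)·d_B)·d_B = V + 21.2040·d_B = (23.9708,-30.1840)
sweep = 180° − θ = 121.5551°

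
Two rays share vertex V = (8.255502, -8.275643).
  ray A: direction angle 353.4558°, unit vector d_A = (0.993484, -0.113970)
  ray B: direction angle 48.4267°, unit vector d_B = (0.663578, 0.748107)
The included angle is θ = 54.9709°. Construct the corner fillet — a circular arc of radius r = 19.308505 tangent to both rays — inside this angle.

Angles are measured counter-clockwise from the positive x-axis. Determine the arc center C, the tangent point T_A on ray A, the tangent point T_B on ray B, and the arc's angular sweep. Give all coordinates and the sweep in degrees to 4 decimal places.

center=(47.3286,6.6771) T_A=(45.1280,-12.5055) T_B=(32.8837,19.4898) sweep=125.0291

bisector direction at 20.9413° = (0.933947,0.357410)
center distance |VC| = r/sin(θ/2) = 19.308505/sin(27.4855°) = 41.836464
C = V + |VC|·bis = (47.3286,6.6771)
T_A = V + ((C−V)·d_A)·d_A = V + 37.1143·d_A = (45.1280,-12.5055)
T_B = V + ((C−V)·d_B)·d_B = V + 37.1143·d_B = (32.8837,19.4898)
sweep = 180° − θ = 125.0291°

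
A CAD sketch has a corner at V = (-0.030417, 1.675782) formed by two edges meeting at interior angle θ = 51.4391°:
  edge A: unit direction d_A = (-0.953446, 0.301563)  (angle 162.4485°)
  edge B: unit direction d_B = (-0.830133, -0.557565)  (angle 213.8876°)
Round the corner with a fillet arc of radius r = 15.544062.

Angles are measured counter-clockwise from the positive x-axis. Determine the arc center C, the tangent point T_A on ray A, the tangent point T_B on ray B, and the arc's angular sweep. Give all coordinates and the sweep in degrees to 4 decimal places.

bisector direction at 188.1680° = (-0.989856,-0.142077)
center distance |VC| = r/sin(θ/2) = 15.544062/sin(25.7196°) = 35.818574
C = V + |VC|·bis = (-35.4856,-3.4132)
T_A = V + ((C−V)·d_A)·d_A = V + 32.2700·d_A = (-30.7981,11.4072)
T_B = V + ((C−V)·d_B)·d_B = V + 32.2700·d_B = (-26.8188,-16.3169)
sweep = 180° − θ = 128.5609°

center=(-35.4856,-3.4132) T_A=(-30.7981,11.4072) T_B=(-26.8188,-16.3169) sweep=128.5609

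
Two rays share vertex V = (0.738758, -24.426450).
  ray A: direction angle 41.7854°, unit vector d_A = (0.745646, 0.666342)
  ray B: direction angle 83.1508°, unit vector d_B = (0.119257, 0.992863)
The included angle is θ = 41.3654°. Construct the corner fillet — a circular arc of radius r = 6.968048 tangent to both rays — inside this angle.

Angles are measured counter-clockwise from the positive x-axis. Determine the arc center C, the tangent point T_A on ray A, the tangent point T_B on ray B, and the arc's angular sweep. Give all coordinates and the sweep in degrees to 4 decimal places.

center=(9.8582,-6.9319) T_A=(14.5013,-12.1276) T_B=(2.9399,-6.1009) sweep=138.6346

bisector direction at 62.4681° = (0.462242,0.886754)
center distance |VC| = r/sin(θ/2) = 6.968048/sin(20.6827°) = 19.728761
C = V + |VC|·bis = (9.8582,-6.9319)
T_A = V + ((C−V)·d_A)·d_A = V + 18.4573·d_A = (14.5013,-12.1276)
T_B = V + ((C−V)·d_B)·d_B = V + 18.4573·d_B = (2.9399,-6.1009)
sweep = 180° − θ = 138.6346°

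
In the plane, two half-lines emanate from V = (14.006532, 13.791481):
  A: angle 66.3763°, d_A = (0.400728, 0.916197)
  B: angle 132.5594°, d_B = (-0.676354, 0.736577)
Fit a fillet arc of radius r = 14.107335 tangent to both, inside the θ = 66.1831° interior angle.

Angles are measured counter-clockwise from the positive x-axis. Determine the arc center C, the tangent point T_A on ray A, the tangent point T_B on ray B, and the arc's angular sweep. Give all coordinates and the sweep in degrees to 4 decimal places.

center=(9.7562,39.2781) T_A=(22.6813,33.6249) T_B=(-0.6349,29.7366) sweep=113.8169

bisector direction at 99.4679° = (-0.164494,0.986378)
center distance |VC| = r/sin(θ/2) = 14.107335/sin(33.0915°) = 25.838632
C = V + |VC|·bis = (9.7562,39.2781)
T_A = V + ((C−V)·d_A)·d_A = V + 21.6476·d_A = (22.6813,33.6249)
T_B = V + ((C−V)·d_B)·d_B = V + 21.6476·d_B = (-0.6349,29.7366)
sweep = 180° − θ = 113.8169°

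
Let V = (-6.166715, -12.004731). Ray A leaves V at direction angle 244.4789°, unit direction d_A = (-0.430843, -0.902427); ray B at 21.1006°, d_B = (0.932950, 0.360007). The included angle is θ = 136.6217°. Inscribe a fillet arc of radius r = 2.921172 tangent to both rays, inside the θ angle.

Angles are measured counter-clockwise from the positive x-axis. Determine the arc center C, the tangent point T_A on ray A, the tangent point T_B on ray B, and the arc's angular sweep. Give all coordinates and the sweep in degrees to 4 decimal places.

center=(-4.0311,-14.3118) T_A=(-6.6673,-13.0532) T_B=(-5.0828,-11.5865) sweep=43.3783

bisector direction at 312.7898° = (0.679310,-0.733851)
center distance |VC| = r/sin(θ/2) = 2.921172/sin(68.3109°) = 3.143741
C = V + |VC|·bis = (-4.0311,-14.3118)
T_A = V + ((C−V)·d_A)·d_A = V + 1.1618·d_A = (-6.6673,-13.0532)
T_B = V + ((C−V)·d_B)·d_B = V + 1.1618·d_B = (-5.0828,-11.5865)
sweep = 180° − θ = 43.3783°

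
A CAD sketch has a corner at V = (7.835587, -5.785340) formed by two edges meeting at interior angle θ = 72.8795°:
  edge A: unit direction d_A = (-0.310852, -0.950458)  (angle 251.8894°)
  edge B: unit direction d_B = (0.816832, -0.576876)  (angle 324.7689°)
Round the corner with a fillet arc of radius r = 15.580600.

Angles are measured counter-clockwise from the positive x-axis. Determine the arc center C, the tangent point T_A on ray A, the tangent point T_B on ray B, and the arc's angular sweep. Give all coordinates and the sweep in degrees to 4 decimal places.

bisector direction at 288.3291° = (0.314475,-0.949266)
center distance |VC| = r/sin(θ/2) = 15.580600/sin(36.4397°) = 26.230975
C = V + |VC|·bis = (16.0846,-30.6855)
T_A = V + ((C−V)·d_A)·d_A = V + 21.1023·d_A = (1.2759,-25.8422)
T_B = V + ((C−V)·d_B)·d_B = V + 21.1023·d_B = (25.0727,-17.9588)
sweep = 180° − θ = 107.1205°

center=(16.0846,-30.6855) T_A=(1.2759,-25.8422) T_B=(25.0727,-17.9588) sweep=107.1205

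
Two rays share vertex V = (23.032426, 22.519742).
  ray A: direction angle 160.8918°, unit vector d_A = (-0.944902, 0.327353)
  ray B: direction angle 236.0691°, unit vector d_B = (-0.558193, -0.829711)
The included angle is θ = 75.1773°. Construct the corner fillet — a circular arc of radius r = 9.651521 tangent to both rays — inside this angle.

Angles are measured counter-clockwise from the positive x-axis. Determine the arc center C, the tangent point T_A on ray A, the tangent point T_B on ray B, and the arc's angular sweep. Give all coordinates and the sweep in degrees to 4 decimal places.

bisector direction at 198.4804° = (-0.948432,-0.316981)
center distance |VC| = r/sin(θ/2) = 9.651521/sin(37.5887°) = 15.822472
C = V + |VC|·bis = (8.0259,17.5043)
T_A = V + ((C−V)·d_A)·d_A = V + 12.5379·d_A = (11.1853,26.6241)
T_B = V + ((C−V)·d_B)·d_B = V + 12.5379·d_B = (16.0339,12.1169)
sweep = 180° − θ = 104.8227°

center=(8.0259,17.5043) T_A=(11.1853,26.6241) T_B=(16.0339,12.1169) sweep=104.8227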